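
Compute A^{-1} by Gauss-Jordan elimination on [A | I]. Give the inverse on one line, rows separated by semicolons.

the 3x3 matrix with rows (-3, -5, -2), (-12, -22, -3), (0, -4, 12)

inverse = [-23 17/3 -29/12; 12 -3 5/4; 4 -1 1/2]

Gauss-Jordan on [A | I]:
R1 <- (1/-3)*R1:  [    1   5/3   2/3  |  -1/3     0     0 ]
R2 <- R2 - (-12)*R1:  [  0  -2   5  |  -4   1   0 ]
R2 <- (1/-2)*R2:  [    0     1  -5/2  |     2  -1/2     0 ]
R1 <- R1 - (5/3)*R2:  [     1      0   29/6  |  -11/3    5/6      0 ]
R3 <- R3 - (-4)*R2:  [  0   0   2  |   8  -2   1 ]
R3 <- (1/2)*R3:  [   0    0    1  |    4   -1  1/2 ]
R1 <- R1 - (29/6)*R3:  [      1       0       0  |     -23    17/3  -29/12 ]
R2 <- R2 - (-5/2)*R3:  [   0    1    0  |   12   -3  5/4 ]
Right block of [I | A^{-1}] is the inverse:
[ -23  17/3  -29/12 ]
[  12    -3     5/4 ]
[   4    -1     1/2 ]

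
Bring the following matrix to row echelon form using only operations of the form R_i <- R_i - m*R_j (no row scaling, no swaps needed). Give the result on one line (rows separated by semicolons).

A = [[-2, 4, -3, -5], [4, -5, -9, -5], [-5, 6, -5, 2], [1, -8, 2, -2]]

REF = [-2 4 -3 -5; 0 3 -15 -15; 0 0 -35/2 -11/2; 0 0 0 -883/35]

Forward elimination:
R2 <- R2 - (-2)*R1:  [   0    3  -15  -15 ]
R3 <- R3 - (5/2)*R1:  [    0    -4   5/2  29/2 ]
R4 <- R4 - (-1/2)*R1:  [    0    -6   1/2  -9/2 ]
R3 <- R3 - (-4/3)*R2:  [     0      0  -35/2  -11/2 ]
R4 <- R4 - (-2)*R2:  [     0      0  -59/2  -69/2 ]
R4 <- R4 - (59/35)*R3:  [       0        0        0  -883/35 ]
Row echelon form:
[ -2  4     -3       -5 ]
[  0  3    -15      -15 ]
[  0  0  -35/2    -11/2 ]
[  0  0      0  -883/35 ]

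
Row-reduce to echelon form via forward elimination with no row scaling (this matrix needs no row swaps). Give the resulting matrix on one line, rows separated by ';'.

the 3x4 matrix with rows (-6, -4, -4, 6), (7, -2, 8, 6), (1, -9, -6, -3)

Forward elimination:
R2 <- R2 - (-7/6)*R1:  [     0  -20/3   10/3     13 ]
R3 <- R3 - (-1/6)*R1:  [     0  -29/3  -20/3     -2 ]
R3 <- R3 - (29/20)*R2:  [       0        0    -23/2  -417/20 ]
Row echelon form:
[ -6     -4     -4        6 ]
[  0  -20/3   10/3       13 ]
[  0      0  -23/2  -417/20 ]

REF = [-6 -4 -4 6; 0 -20/3 10/3 13; 0 0 -23/2 -417/20]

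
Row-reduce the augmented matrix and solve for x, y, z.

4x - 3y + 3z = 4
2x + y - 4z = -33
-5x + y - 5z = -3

Forward elimination on [A|b]:
R2 <- R2 - (1/2)*R1:  [     0    5/2  -11/2    -35 ]
R3 <- R3 - (-5/4)*R1:  [     0  -11/4   -5/4      2 ]
R3 <- R3 - (-11/10)*R2:  [      0       0  -73/10   -73/2 ]
Row echelon form:
[ 4   -3       3  |      4 ]
[ 0  5/2   -11/2  |    -35 ]
[ 0    0  -73/10  |  -73/2 ]
Back-substitution:
z = (-73/2) / (-73/10) = 5
y = (-35 - (-11/2)*(5)) / (5/2) = -3
x = (4 - (-3)*(-3) - (3)*(5)) / 4 = -5

(-5, -3, 5)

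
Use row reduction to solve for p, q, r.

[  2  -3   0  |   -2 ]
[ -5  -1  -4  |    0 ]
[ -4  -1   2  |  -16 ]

(2, 2, -3)

Forward elimination on [A|b]:
R2 <- R2 - (-5/2)*R1:  [     0  -17/2     -4     -5 ]
R3 <- R3 - (-2)*R1:  [   0   -7    2  -20 ]
R3 <- R3 - (14/17)*R2:  [       0        0    90/17  -270/17 ]
Row echelon form:
[ 2     -3      0  |       -2 ]
[ 0  -17/2     -4  |       -5 ]
[ 0      0  90/17  |  -270/17 ]
Back-substitution:
r = (-270/17) / (90/17) = -3
q = (-5 - (-4)*(-3)) / (-17/2) = 2
p = (-2 - (-3)*(2)) / 2 = 2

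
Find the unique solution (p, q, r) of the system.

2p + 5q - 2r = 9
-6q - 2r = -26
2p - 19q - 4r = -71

Forward elimination on [A|b]:
R3 <- R3 - (1)*R1:  [   0  -24   -2  -80 ]
R3 <- R3 - (4)*R2:  [  0   0   6  24 ]
Row echelon form:
[ 2   5  -2  |    9 ]
[ 0  -6  -2  |  -26 ]
[ 0   0   6  |   24 ]
Back-substitution:
r = (24) / 6 = 4
q = (-26 - (-2)*(4)) / -6 = 3
p = (9 - (5)*(3) - (-2)*(4)) / 2 = 1

(1, 3, 4)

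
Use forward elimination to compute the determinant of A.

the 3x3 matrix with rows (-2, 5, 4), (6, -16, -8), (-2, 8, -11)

Forward elimination:
R2 <- R2 - (-3)*R1:  [  0  -1   4 ]
R3 <- R3 - (1)*R1:  [   0    3  -15 ]
R3 <- R3 - (-3)*R2:  [  0   0  -3 ]
Upper-triangular form:
[ -2   5   4 ]
[  0  -1   4 ]
[  0   0  -3 ]
det(A) = (-1)^0 * (-2) * (-1) * (-3) = -6  (0 row swaps -> sign +1)

det(A) = -6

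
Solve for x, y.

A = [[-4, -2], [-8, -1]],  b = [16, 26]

Forward elimination on [A|b]:
R2 <- R2 - (2)*R1:  [  0   3  -6 ]
Row echelon form:
[ -4  -2  |  16 ]
[  0   3  |  -6 ]
Back-substitution:
y = (-6) / 3 = -2
x = (16 - (-2)*(-2)) / -4 = -3

(-3, -2)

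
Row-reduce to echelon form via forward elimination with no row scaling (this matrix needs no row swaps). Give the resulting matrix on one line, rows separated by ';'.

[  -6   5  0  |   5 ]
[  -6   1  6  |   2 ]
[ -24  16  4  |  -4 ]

REF = [-6 5 0 5; 0 -4 6 -3; 0 0 -2 -21]

Forward elimination:
R2 <- R2 - (1)*R1:  [  0  -4   6  -3 ]
R3 <- R3 - (4)*R1:  [   0   -4    4  -24 ]
R3 <- R3 - (1)*R2:  [   0    0   -2  -21 ]
Row echelon form:
[ -6   5   0  |    5 ]
[  0  -4   6  |   -3 ]
[  0   0  -2  |  -21 ]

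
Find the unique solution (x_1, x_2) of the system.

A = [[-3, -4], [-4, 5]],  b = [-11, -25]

Forward elimination on [A|b]:
R2 <- R2 - (4/3)*R1:  [     0   31/3  -31/3 ]
Row echelon form:
[ -3    -4  |    -11 ]
[  0  31/3  |  -31/3 ]
Back-substitution:
x_2 = (-31/3) / (31/3) = -1
x_1 = (-11 - (-4)*(-1)) / -3 = 5

(5, -1)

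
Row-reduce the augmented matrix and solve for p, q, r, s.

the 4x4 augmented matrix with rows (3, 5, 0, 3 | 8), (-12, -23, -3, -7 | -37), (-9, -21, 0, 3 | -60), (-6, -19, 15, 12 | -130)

(-3, 4, -4, -1)

Forward elimination on [A|b]:
R2 <- R2 - (-4)*R1:  [  0  -3  -3   5  -5 ]
R3 <- R3 - (-3)*R1:  [   0   -6    0   12  -36 ]
R4 <- R4 - (-2)*R1:  [    0    -9    15    18  -114 ]
R3 <- R3 - (2)*R2:  [   0    0    6    2  -26 ]
R4 <- R4 - (3)*R2:  [   0    0   24    3  -99 ]
R4 <- R4 - (4)*R3:  [  0   0   0  -5   5 ]
Row echelon form:
[ 3   5   0   3  |    8 ]
[ 0  -3  -3   5  |   -5 ]
[ 0   0   6   2  |  -26 ]
[ 0   0   0  -5  |    5 ]
Back-substitution:
s = (5) / -5 = -1
r = (-26 - (2)*(-1)) / 6 = -4
q = (-5 - (-3)*(-4) - (5)*(-1)) / -3 = 4
p = (8 - (5)*(4) - (3)*(-1)) / 3 = -3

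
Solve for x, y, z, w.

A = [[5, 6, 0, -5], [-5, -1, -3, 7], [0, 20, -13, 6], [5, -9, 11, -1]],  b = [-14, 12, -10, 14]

Forward elimination on [A|b]:
R2 <- R2 - (-1)*R1:  [  0   5  -3   2  -2 ]
R4 <- R4 - (1)*R1:  [   0  -15   11    4   28 ]
R3 <- R3 - (4)*R2:  [  0   0  -1  -2  -2 ]
R4 <- R4 - (-3)*R2:  [  0   0   2  10  22 ]
R4 <- R4 - (-2)*R3:  [  0   0   0   6  18 ]
Row echelon form:
[ 5  6   0  -5  |  -14 ]
[ 0  5  -3   2  |   -2 ]
[ 0  0  -1  -2  |   -2 ]
[ 0  0   0   6  |   18 ]
Back-substitution:
w = (18) / 6 = 3
z = (-2 - (-2)*(3)) / -1 = -4
y = (-2 - (-3)*(-4) - (2)*(3)) / 5 = -4
x = (-14 - (6)*(-4) - (-5)*(3)) / 5 = 5

(5, -4, -4, 3)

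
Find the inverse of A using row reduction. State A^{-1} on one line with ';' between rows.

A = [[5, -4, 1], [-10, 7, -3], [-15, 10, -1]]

inverse = [-23/20 -3/10 -1/4; -7/4 -1/2 -1/4; -1/4 -1/2 1/4]

Gauss-Jordan on [A | I]:
R1 <- (1/5)*R1:  [    1  -4/5   1/5  |   1/5     0     0 ]
R2 <- R2 - (-10)*R1:  [  0  -1  -1  |   2   1   0 ]
R3 <- R3 - (-15)*R1:  [  0  -2   2  |   3   0   1 ]
R2 <- (1/-1)*R2:  [  0   1   1  |  -2  -1   0 ]
R1 <- R1 - (-4/5)*R2:  [    1     0     1  |  -7/5  -4/5     0 ]
R3 <- R3 - (-2)*R2:  [  0   0   4  |  -1  -2   1 ]
R3 <- (1/4)*R3:  [    0     0     1  |  -1/4  -1/2   1/4 ]
R1 <- R1 - (1)*R3:  [      1       0       0  |  -23/20   -3/10    -1/4 ]
R2 <- R2 - (1)*R3:  [    0     1     0  |  -7/4  -1/2  -1/4 ]
Right block of [I | A^{-1}] is the inverse:
[ -23/20  -3/10  -1/4 ]
[   -7/4   -1/2  -1/4 ]
[   -1/4   -1/2   1/4 ]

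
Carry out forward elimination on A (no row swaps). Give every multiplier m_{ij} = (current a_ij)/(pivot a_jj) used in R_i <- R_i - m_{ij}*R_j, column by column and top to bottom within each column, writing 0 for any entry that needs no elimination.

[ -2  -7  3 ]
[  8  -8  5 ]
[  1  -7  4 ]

multipliers: -4, -1/2, 7/24

Forward elimination:
R2 <- R2 - (-4)*R1:  [   0  -36   17 ]
R3 <- R3 - (-1/2)*R1:  [     0  -21/2   11/2 ]
R3 <- R3 - (7/24)*R2:  [     0      0  13/24 ]
Multipliers (in order of application): m_{21} = -4, m_{31} = -1/2, m_{32} = 7/24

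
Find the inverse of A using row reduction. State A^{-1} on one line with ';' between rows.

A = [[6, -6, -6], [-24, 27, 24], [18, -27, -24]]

Gauss-Jordan on [A | I]:
R1 <- (1/6)*R1:  [   1   -1   -1  |  1/6    0    0 ]
R2 <- R2 - (-24)*R1:  [ 0  3  0  |  4  1  0 ]
R3 <- R3 - (18)*R1:  [  0  -9  -6  |  -3   0   1 ]
R2 <- (1/3)*R2:  [   0    1    0  |  4/3  1/3    0 ]
R1 <- R1 - (-1)*R2:  [   1    0   -1  |  3/2  1/3    0 ]
R3 <- R3 - (-9)*R2:  [  0   0  -6  |   9   3   1 ]
R3 <- (1/-6)*R3:  [    0     0     1  |  -3/2  -1/2  -1/6 ]
R1 <- R1 - (-1)*R3:  [    1     0     0  |     0  -1/6  -1/6 ]
Right block of [I | A^{-1}] is the inverse:
[    0  -1/6  -1/6 ]
[  4/3   1/3     0 ]
[ -3/2  -1/2  -1/6 ]

inverse = [0 -1/6 -1/6; 4/3 1/3 0; -3/2 -1/2 -1/6]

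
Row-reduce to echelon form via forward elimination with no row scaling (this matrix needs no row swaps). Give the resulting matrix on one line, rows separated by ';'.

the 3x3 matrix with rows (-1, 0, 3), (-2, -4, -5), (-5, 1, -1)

REF = [-1 0 3; 0 -4 -11; 0 0 -75/4]

Forward elimination:
R2 <- R2 - (2)*R1:  [   0   -4  -11 ]
R3 <- R3 - (5)*R1:  [   0    1  -16 ]
R3 <- R3 - (-1/4)*R2:  [     0      0  -75/4 ]
Row echelon form:
[ -1   0      3 ]
[  0  -4    -11 ]
[  0   0  -75/4 ]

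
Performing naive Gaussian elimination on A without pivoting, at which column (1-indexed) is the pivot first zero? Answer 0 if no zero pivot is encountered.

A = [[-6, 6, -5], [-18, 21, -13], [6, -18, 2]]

Naive forward elimination:
R2 <- R2 - (3)*R1:  [ 0  3  2 ]
R3 <- R3 - (-1)*R1:  [   0  -12   -3 ]
R3 <- R3 - (-4)*R2:  [ 0  0  5 ]
All pivots nonzero; naive elimination completes without hitting a zero pivot.

first zero-pivot column = 0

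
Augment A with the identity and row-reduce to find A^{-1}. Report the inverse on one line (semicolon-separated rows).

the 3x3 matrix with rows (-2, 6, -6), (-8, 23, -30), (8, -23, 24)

Gauss-Jordan on [A | I]:
R1 <- (1/-2)*R1:  [    1    -3     3  |  -1/2     0     0 ]
R2 <- R2 - (-8)*R1:  [  0  -1  -6  |  -4   1   0 ]
R3 <- R3 - (8)*R1:  [ 0  1  0  |  4  0  1 ]
R2 <- (1/-1)*R2:  [  0   1   6  |   4  -1   0 ]
R1 <- R1 - (-3)*R2:  [    1     0    21  |  23/2    -3     0 ]
R3 <- R3 - (1)*R2:  [  0   0  -6  |   0   1   1 ]
R3 <- (1/-6)*R3:  [    0     0     1  |     0  -1/6  -1/6 ]
R1 <- R1 - (21)*R3:  [    1     0     0  |  23/2   1/2   7/2 ]
R2 <- R2 - (6)*R3:  [ 0  1  0  |  4  0  1 ]
Right block of [I | A^{-1}] is the inverse:
[ 23/2   1/2   7/2 ]
[    4     0     1 ]
[    0  -1/6  -1/6 ]

inverse = [23/2 1/2 7/2; 4 0 1; 0 -1/6 -1/6]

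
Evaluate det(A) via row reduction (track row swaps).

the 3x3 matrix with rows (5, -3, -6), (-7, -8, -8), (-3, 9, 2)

det(A) = 688

Forward elimination:
R2 <- R2 - (-7/5)*R1:  [     0  -61/5  -82/5 ]
R3 <- R3 - (-3/5)*R1:  [    0  36/5  -8/5 ]
R3 <- R3 - (-36/61)*R2:  [       0        0  -688/61 ]
Upper-triangular form:
[ 5     -3       -6 ]
[ 0  -61/5    -82/5 ]
[ 0      0  -688/61 ]
det(A) = (-1)^0 * (5) * (-61/5) * (-688/61) = 688  (0 row swaps -> sign +1)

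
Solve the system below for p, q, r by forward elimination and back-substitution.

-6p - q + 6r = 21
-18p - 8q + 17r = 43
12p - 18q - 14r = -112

Forward elimination on [A|b]:
R2 <- R2 - (3)*R1:  [   0   -5   -1  -20 ]
R3 <- R3 - (-2)*R1:  [   0  -20   -2  -70 ]
R3 <- R3 - (4)*R2:  [  0   0   2  10 ]
Row echelon form:
[ -6  -1   6  |   21 ]
[  0  -5  -1  |  -20 ]
[  0   0   2  |   10 ]
Back-substitution:
r = (10) / 2 = 5
q = (-20 - (-1)*(5)) / -5 = 3
p = (21 - (-1)*(3) - (6)*(5)) / -6 = 1

(1, 3, 5)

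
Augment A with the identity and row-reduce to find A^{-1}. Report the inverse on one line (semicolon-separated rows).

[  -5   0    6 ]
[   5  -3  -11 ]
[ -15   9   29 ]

inverse = [-1/5 -9/10 -3/10; -1/3 11/12 5/12; 0 -3/4 -1/4]

Gauss-Jordan on [A | I]:
R1 <- (1/-5)*R1:  [    1     0  -6/5  |  -1/5     0     0 ]
R2 <- R2 - (5)*R1:  [  0  -3  -5  |   1   1   0 ]
R3 <- R3 - (-15)*R1:  [  0   9  11  |  -3   0   1 ]
R2 <- (1/-3)*R2:  [    0     1   5/3  |  -1/3  -1/3     0 ]
R3 <- R3 - (9)*R2:  [  0   0  -4  |   0   3   1 ]
R3 <- (1/-4)*R3:  [    0     0     1  |     0  -3/4  -1/4 ]
R1 <- R1 - (-6/5)*R3:  [     1      0      0  |   -1/5  -9/10  -3/10 ]
R2 <- R2 - (5/3)*R3:  [     0      1      0  |   -1/3  11/12   5/12 ]
Right block of [I | A^{-1}] is the inverse:
[ -1/5  -9/10  -3/10 ]
[ -1/3  11/12   5/12 ]
[    0   -3/4   -1/4 ]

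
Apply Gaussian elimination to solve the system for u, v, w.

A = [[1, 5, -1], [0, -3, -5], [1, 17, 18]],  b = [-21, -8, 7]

(3, -4, 4)

Forward elimination on [A|b]:
R3 <- R3 - (1)*R1:  [  0  12  19  28 ]
R3 <- R3 - (-4)*R2:  [  0   0  -1  -4 ]
Row echelon form:
[ 1   5  -1  |  -21 ]
[ 0  -3  -5  |   -8 ]
[ 0   0  -1  |   -4 ]
Back-substitution:
w = (-4) / -1 = 4
v = (-8 - (-5)*(4)) / -3 = -4
u = (-21 - (5)*(-4) - (-1)*(4)) / 1 = 3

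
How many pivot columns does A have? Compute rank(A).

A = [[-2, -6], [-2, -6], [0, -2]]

rank(A) = 2

Row reduction:
R2 <- R2 - (1)*R1:  [ 0  0 ]
R2 <-> R3   (pivot in column 2 was zero)
[ -2  -6 ]
[  0  -2 ]
[  0   0 ]
Row echelon form:
[ -2  -6 ]
[  0  -2 ]
[  0   0 ]
Nonzero rows / pivot columns: 2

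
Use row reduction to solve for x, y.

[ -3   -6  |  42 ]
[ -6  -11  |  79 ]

Forward elimination on [A|b]:
R2 <- R2 - (2)*R1:  [  0   1  -5 ]
Row echelon form:
[ -3  -6  |  42 ]
[  0   1  |  -5 ]
Back-substitution:
y = (-5) / 1 = -5
x = (42 - (-6)*(-5)) / -3 = -4

(-4, -5)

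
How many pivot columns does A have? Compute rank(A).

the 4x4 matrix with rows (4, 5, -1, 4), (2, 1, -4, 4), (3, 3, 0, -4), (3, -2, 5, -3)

rank(A) = 4

Row reduction:
R2 <- R2 - (1/2)*R1:  [    0  -3/2  -7/2     2 ]
R3 <- R3 - (3/4)*R1:  [    0  -3/4   3/4    -7 ]
R4 <- R4 - (3/4)*R1:  [     0  -23/4   23/4     -6 ]
R3 <- R3 - (1/2)*R2:  [   0    0  5/2   -8 ]
R4 <- R4 - (23/6)*R2:  [     0      0  115/6  -41/3 ]
R4 <- R4 - (23/3)*R3:  [     0      0      0  143/3 ]
Row echelon form:
[ 4     5    -1      4 ]
[ 0  -3/2  -7/2      2 ]
[ 0     0   5/2     -8 ]
[ 0     0     0  143/3 ]
Nonzero rows / pivot columns: 4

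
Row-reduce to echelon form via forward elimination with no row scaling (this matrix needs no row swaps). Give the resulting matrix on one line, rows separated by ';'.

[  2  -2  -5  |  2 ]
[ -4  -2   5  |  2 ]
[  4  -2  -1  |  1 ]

Forward elimination:
R2 <- R2 - (-2)*R1:  [  0  -6  -5   6 ]
R3 <- R3 - (2)*R1:  [  0   2   9  -3 ]
R3 <- R3 - (-1/3)*R2:  [    0     0  22/3    -1 ]
Row echelon form:
[ 2  -2    -5  |   2 ]
[ 0  -6    -5  |   6 ]
[ 0   0  22/3  |  -1 ]

REF = [2 -2 -5 2; 0 -6 -5 6; 0 0 22/3 -1]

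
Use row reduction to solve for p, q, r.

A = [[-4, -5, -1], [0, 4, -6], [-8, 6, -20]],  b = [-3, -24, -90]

(4, -3, 2)

Forward elimination on [A|b]:
R3 <- R3 - (2)*R1:  [   0   16  -18  -84 ]
R3 <- R3 - (4)*R2:  [  0   0   6  12 ]
Row echelon form:
[ -4  -5  -1  |   -3 ]
[  0   4  -6  |  -24 ]
[  0   0   6  |   12 ]
Back-substitution:
r = (12) / 6 = 2
q = (-24 - (-6)*(2)) / 4 = -3
p = (-3 - (-5)*(-3) - (-1)*(2)) / -4 = 4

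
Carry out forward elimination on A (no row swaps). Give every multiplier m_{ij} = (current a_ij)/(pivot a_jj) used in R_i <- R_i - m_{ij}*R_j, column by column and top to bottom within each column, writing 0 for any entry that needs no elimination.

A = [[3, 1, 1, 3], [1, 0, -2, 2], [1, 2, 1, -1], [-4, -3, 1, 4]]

multipliers: 1/3, 1/3, -4/3, -5, 5, -14/11

Forward elimination:
R2 <- R2 - (1/3)*R1:  [    0  -1/3  -7/3     1 ]
R3 <- R3 - (1/3)*R1:  [   0  5/3  2/3   -2 ]
R4 <- R4 - (-4/3)*R1:  [    0  -5/3   7/3     8 ]
R3 <- R3 - (-5)*R2:  [   0    0  -11    3 ]
R4 <- R4 - (5)*R2:  [  0   0  14   3 ]
R4 <- R4 - (-14/11)*R3:  [     0      0      0  75/11 ]
Multipliers (in order of application): m_{21} = 1/3, m_{31} = 1/3, m_{41} = -4/3, m_{32} = -5, m_{42} = 5, m_{43} = -14/11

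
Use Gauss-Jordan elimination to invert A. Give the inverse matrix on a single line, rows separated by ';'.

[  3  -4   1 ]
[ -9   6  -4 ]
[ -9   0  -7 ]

inverse = [-7/6 -7/9 5/18; -3/4 -1/3 1/12; 3/2 1 -1/2]

Gauss-Jordan on [A | I]:
R1 <- (1/3)*R1:  [    1  -4/3   1/3  |   1/3     0     0 ]
R2 <- R2 - (-9)*R1:  [  0  -6  -1  |   3   1   0 ]
R3 <- R3 - (-9)*R1:  [   0  -12   -4  |    3    0    1 ]
R2 <- (1/-6)*R2:  [    0     1   1/6  |  -1/2  -1/6     0 ]
R1 <- R1 - (-4/3)*R2:  [    1     0   5/9  |  -1/3  -2/9     0 ]
R3 <- R3 - (-12)*R2:  [  0   0  -2  |  -3  -2   1 ]
R3 <- (1/-2)*R3:  [    0     0     1  |   3/2     1  -1/2 ]
R1 <- R1 - (5/9)*R3:  [    1     0     0  |  -7/6  -7/9  5/18 ]
R2 <- R2 - (1/6)*R3:  [    0     1     0  |  -3/4  -1/3  1/12 ]
Right block of [I | A^{-1}] is the inverse:
[ -7/6  -7/9  5/18 ]
[ -3/4  -1/3  1/12 ]
[  3/2     1  -1/2 ]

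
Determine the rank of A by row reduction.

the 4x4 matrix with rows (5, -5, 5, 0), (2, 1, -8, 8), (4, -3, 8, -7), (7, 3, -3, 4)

Row reduction:
R2 <- R2 - (2/5)*R1:  [   0    3  -10    8 ]
R3 <- R3 - (4/5)*R1:  [  0   1   4  -7 ]
R4 <- R4 - (7/5)*R1:  [   0   10  -10    4 ]
R3 <- R3 - (1/3)*R2:  [     0      0   22/3  -29/3 ]
R4 <- R4 - (10/3)*R2:  [     0      0   70/3  -68/3 ]
R4 <- R4 - (35/11)*R3:  [     0      0      0  89/11 ]
Row echelon form:
[ 5  -5     5      0 ]
[ 0   3   -10      8 ]
[ 0   0  22/3  -29/3 ]
[ 0   0     0  89/11 ]
Nonzero rows / pivot columns: 4

rank(A) = 4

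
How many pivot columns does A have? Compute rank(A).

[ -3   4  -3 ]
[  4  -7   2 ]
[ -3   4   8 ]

rank(A) = 3

Row reduction:
R2 <- R2 - (-4/3)*R1:  [    0  -5/3    -2 ]
R3 <- R3 - (1)*R1:  [  0   0  11 ]
Row echelon form:
[ -3     4  -3 ]
[  0  -5/3  -2 ]
[  0     0  11 ]
Nonzero rows / pivot columns: 3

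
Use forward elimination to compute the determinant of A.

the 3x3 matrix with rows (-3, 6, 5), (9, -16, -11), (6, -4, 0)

det(A) = 36

Forward elimination:
R2 <- R2 - (-3)*R1:  [ 0  2  4 ]
R3 <- R3 - (-2)*R1:  [  0   8  10 ]
R3 <- R3 - (4)*R2:  [  0   0  -6 ]
Upper-triangular form:
[ -3  6   5 ]
[  0  2   4 ]
[  0  0  -6 ]
det(A) = (-1)^0 * (-3) * (2) * (-6) = 36  (0 row swaps -> sign +1)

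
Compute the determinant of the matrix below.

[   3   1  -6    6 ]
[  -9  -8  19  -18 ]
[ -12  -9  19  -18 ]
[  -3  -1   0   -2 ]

det(A) = -180

Forward elimination:
R2 <- R2 - (-3)*R1:  [  0  -5   1   0 ]
R3 <- R3 - (-4)*R1:  [  0  -5  -5   6 ]
R4 <- R4 - (-1)*R1:  [  0   0  -6   4 ]
R3 <- R3 - (1)*R2:  [  0   0  -6   6 ]
R4 <- R4 - (1)*R3:  [  0   0   0  -2 ]
Upper-triangular form:
[ 3   1  -6   6 ]
[ 0  -5   1   0 ]
[ 0   0  -6   6 ]
[ 0   0   0  -2 ]
det(A) = (-1)^0 * (3) * (-5) * (-6) * (-2) = -180  (0 row swaps -> sign +1)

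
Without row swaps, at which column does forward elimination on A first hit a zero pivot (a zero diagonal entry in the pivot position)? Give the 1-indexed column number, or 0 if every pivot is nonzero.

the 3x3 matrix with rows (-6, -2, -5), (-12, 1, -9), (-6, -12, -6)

Naive forward elimination:
R2 <- R2 - (2)*R1:  [ 0  5  1 ]
R3 <- R3 - (1)*R1:  [   0  -10   -1 ]
R3 <- R3 - (-2)*R2:  [ 0  0  1 ]
All pivots nonzero; naive elimination completes without hitting a zero pivot.

first zero-pivot column = 0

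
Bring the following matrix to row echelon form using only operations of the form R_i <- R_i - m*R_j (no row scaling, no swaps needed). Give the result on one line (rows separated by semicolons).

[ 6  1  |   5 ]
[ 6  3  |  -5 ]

Forward elimination:
R2 <- R2 - (1)*R1:  [   0    2  -10 ]
Row echelon form:
[ 6  1  |    5 ]
[ 0  2  |  -10 ]

REF = [6 1 5; 0 2 -10]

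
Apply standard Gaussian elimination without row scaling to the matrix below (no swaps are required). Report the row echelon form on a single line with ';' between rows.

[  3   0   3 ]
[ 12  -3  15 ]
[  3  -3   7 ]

Forward elimination:
R2 <- R2 - (4)*R1:  [  0  -3   3 ]
R3 <- R3 - (1)*R1:  [  0  -3   4 ]
R3 <- R3 - (1)*R2:  [ 0  0  1 ]
Row echelon form:
[ 3   0  3 ]
[ 0  -3  3 ]
[ 0   0  1 ]

REF = [3 0 3; 0 -3 3; 0 0 1]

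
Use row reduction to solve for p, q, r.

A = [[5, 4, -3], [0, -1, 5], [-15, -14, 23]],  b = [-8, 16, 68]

(1, -1, 3)

Forward elimination on [A|b]:
R3 <- R3 - (-3)*R1:  [  0  -2  14  44 ]
R3 <- R3 - (2)*R2:  [  0   0   4  12 ]
Row echelon form:
[ 5   4  -3  |  -8 ]
[ 0  -1   5  |  16 ]
[ 0   0   4  |  12 ]
Back-substitution:
r = (12) / 4 = 3
q = (16 - (5)*(3)) / -1 = -1
p = (-8 - (4)*(-1) - (-3)*(3)) / 5 = 1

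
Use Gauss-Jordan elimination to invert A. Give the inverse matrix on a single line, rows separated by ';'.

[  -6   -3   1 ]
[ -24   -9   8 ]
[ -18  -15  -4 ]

Gauss-Jordan on [A | I]:
R1 <- (1/-6)*R1:  [    1   1/2  -1/6  |  -1/6     0     0 ]
R2 <- R2 - (-24)*R1:  [  0   3   4  |  -4   1   0 ]
R3 <- R3 - (-18)*R1:  [  0  -6  -7  |  -3   0   1 ]
R2 <- (1/3)*R2:  [    0     1   4/3  |  -4/3   1/3     0 ]
R1 <- R1 - (1/2)*R2:  [    1     0  -5/6  |   1/2  -1/6     0 ]
R3 <- R3 - (-6)*R2:  [   0    0    1  |  -11    2    1 ]
R1 <- R1 - (-5/6)*R3:  [     1      0      0  |  -26/3    3/2    5/6 ]
R2 <- R2 - (4/3)*R3:  [    0     1     0  |  40/3  -7/3  -4/3 ]
Right block of [I | A^{-1}] is the inverse:
[ -26/3   3/2   5/6 ]
[  40/3  -7/3  -4/3 ]
[   -11     2     1 ]

inverse = [-26/3 3/2 5/6; 40/3 -7/3 -4/3; -11 2 1]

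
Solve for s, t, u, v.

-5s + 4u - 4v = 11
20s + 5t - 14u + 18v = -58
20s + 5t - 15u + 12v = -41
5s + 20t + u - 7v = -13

(1, -2, 1, -3)

Forward elimination on [A|b]:
R2 <- R2 - (-4)*R1:  [   0    5    2    2  -14 ]
R3 <- R3 - (-4)*R1:  [  0   5   1  -4   3 ]
R4 <- R4 - (-1)*R1:  [   0   20    5  -11   -2 ]
R3 <- R3 - (1)*R2:  [  0   0  -1  -6  17 ]
R4 <- R4 - (4)*R2:  [   0    0   -3  -19   54 ]
R4 <- R4 - (3)*R3:  [  0   0   0  -1   3 ]
Row echelon form:
[ -5  0   4  -4  |   11 ]
[  0  5   2   2  |  -14 ]
[  0  0  -1  -6  |   17 ]
[  0  0   0  -1  |    3 ]
Back-substitution:
v = (3) / -1 = -3
u = (17 - (-6)*(-3)) / -1 = 1
t = (-14 - (2)*(1) - (2)*(-3)) / 5 = -2
s = (11 - (4)*(1) - (-4)*(-3)) / -5 = 1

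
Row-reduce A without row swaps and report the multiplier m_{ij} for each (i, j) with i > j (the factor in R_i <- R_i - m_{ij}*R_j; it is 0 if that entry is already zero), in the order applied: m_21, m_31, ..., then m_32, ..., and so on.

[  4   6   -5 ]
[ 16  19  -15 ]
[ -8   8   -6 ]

Forward elimination:
R2 <- R2 - (4)*R1:  [  0  -5   5 ]
R3 <- R3 - (-2)*R1:  [   0   20  -16 ]
R3 <- R3 - (-4)*R2:  [ 0  0  4 ]
Multipliers (in order of application): m_{21} = 4, m_{31} = -2, m_{32} = -4

multipliers: 4, -2, -4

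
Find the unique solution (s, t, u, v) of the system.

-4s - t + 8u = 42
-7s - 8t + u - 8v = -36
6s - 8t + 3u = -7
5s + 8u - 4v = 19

(-1, 2, 5, 4)

Forward elimination on [A|b]:
R2 <- R2 - (7/4)*R1:  [      0   -25/4     -13      -8  -219/2 ]
R3 <- R3 - (-3/2)*R1:  [     0  -19/2     15      0     56 ]
R4 <- R4 - (-5/4)*R1:  [     0   -5/4     18     -4  143/2 ]
R3 <- R3 - (38/25)*R2:  [       0        0   869/25   304/25  5561/25 ]
R4 <- R4 - (1/5)*R2:  [     0      0  103/5  -12/5  467/5 ]
R4 <- R4 - (515/869)*R3:  [          0           0           0   -8348/869  -33392/869 ]
Row echelon form:
[ -4     -1       8          0  |          42 ]
[  0  -25/4     -13         -8  |      -219/2 ]
[  0      0  869/25     304/25  |     5561/25 ]
[  0      0       0  -8348/869  |  -33392/869 ]
Back-substitution:
v = (-33392/869) / (-8348/869) = 4
u = (5561/25 - (304/25)*(4)) / (869/25) = 5
t = (-219/2 - (-13)*(5) - (-8)*(4)) / (-25/4) = 2
s = (42 - (-1)*(2) - (8)*(5)) / -4 = -1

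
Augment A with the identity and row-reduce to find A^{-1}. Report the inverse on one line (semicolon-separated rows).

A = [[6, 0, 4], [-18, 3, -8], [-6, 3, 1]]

inverse = [3/2 2/3 -2/3; 11/3 5/3 -4/3; -2 -1 1]

Gauss-Jordan on [A | I]:
R1 <- (1/6)*R1:  [   1    0  2/3  |  1/6    0    0 ]
R2 <- R2 - (-18)*R1:  [ 0  3  4  |  3  1  0 ]
R3 <- R3 - (-6)*R1:  [ 0  3  5  |  1  0  1 ]
R2 <- (1/3)*R2:  [   0    1  4/3  |    1  1/3    0 ]
R3 <- R3 - (3)*R2:  [  0   0   1  |  -2  -1   1 ]
R1 <- R1 - (2/3)*R3:  [    1     0     0  |   3/2   2/3  -2/3 ]
R2 <- R2 - (4/3)*R3:  [    0     1     0  |  11/3   5/3  -4/3 ]
Right block of [I | A^{-1}] is the inverse:
[  3/2  2/3  -2/3 ]
[ 11/3  5/3  -4/3 ]
[   -2   -1     1 ]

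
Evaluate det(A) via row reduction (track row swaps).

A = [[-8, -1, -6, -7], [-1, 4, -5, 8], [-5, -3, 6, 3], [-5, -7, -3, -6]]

det(A) = -5311

Forward elimination:
R2 <- R2 - (1/8)*R1:  [     0   33/8  -17/4   71/8 ]
R3 <- R3 - (5/8)*R1:  [     0  -19/8   39/4   59/8 ]
R4 <- R4 - (5/8)*R1:  [     0  -51/8    3/4  -13/8 ]
R3 <- R3 - (-19/33)*R2:  [      0       0  241/33  412/33 ]
R4 <- R4 - (-17/11)*R2:  [      0       0  -64/11  133/11 ]
R4 <- R4 - (-192/241)*R3:  [        0         0         0  5311/241 ]
Upper-triangular form:
[ -8    -1      -6        -7 ]
[  0  33/8   -17/4      71/8 ]
[  0     0  241/33    412/33 ]
[  0     0       0  5311/241 ]
det(A) = (-1)^0 * (-8) * (33/8) * (241/33) * (5311/241) = -5311  (0 row swaps -> sign +1)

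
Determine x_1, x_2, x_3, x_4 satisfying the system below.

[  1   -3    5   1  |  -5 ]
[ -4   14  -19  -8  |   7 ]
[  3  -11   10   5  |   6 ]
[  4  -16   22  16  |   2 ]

Forward elimination on [A|b]:
R2 <- R2 - (-4)*R1:  [   0    2    1   -4  -13 ]
R3 <- R3 - (3)*R1:  [  0  -2  -5   2  21 ]
R4 <- R4 - (4)*R1:  [  0  -4   2  12  22 ]
R3 <- R3 - (-1)*R2:  [  0   0  -4  -2   8 ]
R4 <- R4 - (-2)*R2:  [  0   0   4   4  -4 ]
R4 <- R4 - (-1)*R3:  [ 0  0  0  2  4 ]
Row echelon form:
[ 1  -3   5   1  |   -5 ]
[ 0   2   1  -4  |  -13 ]
[ 0   0  -4  -2  |    8 ]
[ 0   0   0   2  |    4 ]
Back-substitution:
x_4 = (4) / 2 = 2
x_3 = (8 - (-2)*(2)) / -4 = -3
x_2 = (-13 - (1)*(-3) - (-4)*(2)) / 2 = -1
x_1 = (-5 - (-3)*(-1) - (5)*(-3) - (1)*(2)) / 1 = 5

(5, -1, -3, 2)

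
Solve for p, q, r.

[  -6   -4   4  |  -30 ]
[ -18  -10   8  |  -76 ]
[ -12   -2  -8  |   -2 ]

(3, -1, -4)

Forward elimination on [A|b]:
R2 <- R2 - (3)*R1:  [  0   2  -4  14 ]
R3 <- R3 - (2)*R1:  [   0    6  -16   58 ]
R3 <- R3 - (3)*R2:  [  0   0  -4  16 ]
Row echelon form:
[ -6  -4   4  |  -30 ]
[  0   2  -4  |   14 ]
[  0   0  -4  |   16 ]
Back-substitution:
r = (16) / -4 = -4
q = (14 - (-4)*(-4)) / 2 = -1
p = (-30 - (-4)*(-1) - (4)*(-4)) / -6 = 3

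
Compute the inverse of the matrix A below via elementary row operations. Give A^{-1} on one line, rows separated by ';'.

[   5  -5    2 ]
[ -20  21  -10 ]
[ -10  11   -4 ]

Gauss-Jordan on [A | I]:
R1 <- (1/5)*R1:  [   1   -1  2/5  |  1/5    0    0 ]
R2 <- R2 - (-20)*R1:  [  0   1  -2  |   4   1   0 ]
R3 <- R3 - (-10)*R1:  [ 0  1  0  |  2  0  1 ]
R1 <- R1 - (-1)*R2:  [    1     0  -8/5  |  21/5     1     0 ]
R3 <- R3 - (1)*R2:  [  0   0   2  |  -2  -1   1 ]
R3 <- (1/2)*R3:  [    0     0     1  |    -1  -1/2   1/2 ]
R1 <- R1 - (-8/5)*R3:  [    1     0     0  |  13/5   1/5   4/5 ]
R2 <- R2 - (-2)*R3:  [ 0  1  0  |  2  0  1 ]
Right block of [I | A^{-1}] is the inverse:
[ 13/5   1/5  4/5 ]
[    2     0    1 ]
[   -1  -1/2  1/2 ]

inverse = [13/5 1/5 4/5; 2 0 1; -1 -1/2 1/2]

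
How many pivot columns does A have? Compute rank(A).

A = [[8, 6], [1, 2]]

Row reduction:
R2 <- R2 - (1/8)*R1:  [   0  5/4 ]
Row echelon form:
[ 8    6 ]
[ 0  5/4 ]
Nonzero rows / pivot columns: 2

rank(A) = 2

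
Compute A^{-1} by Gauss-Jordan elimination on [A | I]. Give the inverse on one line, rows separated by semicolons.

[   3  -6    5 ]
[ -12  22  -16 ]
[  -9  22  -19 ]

Gauss-Jordan on [A | I]:
R1 <- (1/3)*R1:  [   1   -2  5/3  |  1/3    0    0 ]
R2 <- R2 - (-12)*R1:  [  0  -2   4  |   4   1   0 ]
R3 <- R3 - (-9)*R1:  [  0   4  -4  |   3   0   1 ]
R2 <- (1/-2)*R2:  [    0     1    -2  |    -2  -1/2     0 ]
R1 <- R1 - (-2)*R2:  [     1      0   -7/3  |  -11/3     -1      0 ]
R3 <- R3 - (4)*R2:  [  0   0   4  |  11   2   1 ]
R3 <- (1/4)*R3:  [    0     0     1  |  11/4   1/2   1/4 ]
R1 <- R1 - (-7/3)*R3:  [    1     0     0  |  11/4   1/6  7/12 ]
R2 <- R2 - (-2)*R3:  [   0    1    0  |  7/2  1/2  1/2 ]
Right block of [I | A^{-1}] is the inverse:
[ 11/4  1/6  7/12 ]
[  7/2  1/2   1/2 ]
[ 11/4  1/2   1/4 ]

inverse = [11/4 1/6 7/12; 7/2 1/2 1/2; 11/4 1/2 1/4]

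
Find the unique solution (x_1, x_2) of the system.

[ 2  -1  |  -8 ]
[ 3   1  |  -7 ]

Forward elimination on [A|b]:
R2 <- R2 - (3/2)*R1:  [   0  5/2    5 ]
Row echelon form:
[ 2   -1  |  -8 ]
[ 0  5/2  |   5 ]
Back-substitution:
x_2 = (5) / (5/2) = 2
x_1 = (-8 - (-1)*(2)) / 2 = -3

(-3, 2)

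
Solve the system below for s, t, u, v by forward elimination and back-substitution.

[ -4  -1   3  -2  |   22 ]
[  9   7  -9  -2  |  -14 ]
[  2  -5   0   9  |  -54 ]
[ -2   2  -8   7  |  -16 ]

(-4, 2, 0, -4)

Forward elimination on [A|b]:
R2 <- R2 - (-9/4)*R1:  [     0   19/4   -9/4  -13/2   71/2 ]
R3 <- R3 - (-1/2)*R1:  [     0  -11/2    3/2      8    -43 ]
R4 <- R4 - (1/2)*R1:  [     0    5/2  -19/2      8    -27 ]
R3 <- R3 - (-22/19)*R2:  [      0       0  -21/19    9/19  -36/19 ]
R4 <- R4 - (10/19)*R2:  [       0        0  -158/19   217/19  -868/19 ]
R4 <- R4 - (158/21)*R3:  [      0       0       0    55/7  -220/7 ]
Row echelon form:
[ -4    -1       3     -2  |      22 ]
[  0  19/4    -9/4  -13/2  |    71/2 ]
[  0     0  -21/19   9/19  |  -36/19 ]
[  0     0       0   55/7  |  -220/7 ]
Back-substitution:
v = (-220/7) / (55/7) = -4
u = (-36/19 - (9/19)*(-4)) / (-21/19) = 0
t = (71/2 - (-9/4)*(0) - (-13/2)*(-4)) / (19/4) = 2
s = (22 - (-1)*(2) - (3)*(0) - (-2)*(-4)) / -4 = -4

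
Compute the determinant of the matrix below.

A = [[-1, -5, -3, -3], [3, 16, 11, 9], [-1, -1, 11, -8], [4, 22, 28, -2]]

det(A) = 24

Forward elimination:
R2 <- R2 - (-3)*R1:  [ 0  1  2  0 ]
R3 <- R3 - (1)*R1:  [  0   4  14  -5 ]
R4 <- R4 - (-4)*R1:  [   0    2   16  -14 ]
R3 <- R3 - (4)*R2:  [  0   0   6  -5 ]
R4 <- R4 - (2)*R2:  [   0    0   12  -14 ]
R4 <- R4 - (2)*R3:  [  0   0   0  -4 ]
Upper-triangular form:
[ -1  -5  -3  -3 ]
[  0   1   2   0 ]
[  0   0   6  -5 ]
[  0   0   0  -4 ]
det(A) = (-1)^0 * (-1) * (1) * (6) * (-4) = 24  (0 row swaps -> sign +1)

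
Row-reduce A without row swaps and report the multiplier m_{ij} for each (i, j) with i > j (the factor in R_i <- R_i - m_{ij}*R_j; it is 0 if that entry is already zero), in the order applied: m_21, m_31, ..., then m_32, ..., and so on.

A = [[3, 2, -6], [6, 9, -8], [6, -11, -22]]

Forward elimination:
R2 <- R2 - (2)*R1:  [ 0  5  4 ]
R3 <- R3 - (2)*R1:  [   0  -15  -10 ]
R3 <- R3 - (-3)*R2:  [ 0  0  2 ]
Multipliers (in order of application): m_{21} = 2, m_{31} = 2, m_{32} = -3

multipliers: 2, 2, -3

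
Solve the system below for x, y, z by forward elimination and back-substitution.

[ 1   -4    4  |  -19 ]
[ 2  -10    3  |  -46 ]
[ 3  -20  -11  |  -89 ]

Forward elimination on [A|b]:
R2 <- R2 - (2)*R1:  [  0  -2  -5  -8 ]
R3 <- R3 - (3)*R1:  [   0   -8  -23  -32 ]
R3 <- R3 - (4)*R2:  [  0   0  -3   0 ]
Row echelon form:
[ 1  -4   4  |  -19 ]
[ 0  -2  -5  |   -8 ]
[ 0   0  -3  |    0 ]
Back-substitution:
z = (0) / -3 = 0
y = (-8 - (-5)*(0)) / -2 = 4
x = (-19 - (-4)*(4) - (4)*(0)) / 1 = -3

(-3, 4, 0)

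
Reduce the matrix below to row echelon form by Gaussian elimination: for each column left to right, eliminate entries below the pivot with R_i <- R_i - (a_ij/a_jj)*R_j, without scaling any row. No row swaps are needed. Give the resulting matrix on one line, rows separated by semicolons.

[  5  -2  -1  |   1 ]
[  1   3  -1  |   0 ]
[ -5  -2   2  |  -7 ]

REF = [5 -2 -1 1; 0 17/5 -4/5 -1/5; 0 0 1/17 -106/17]

Forward elimination:
R2 <- R2 - (1/5)*R1:  [    0  17/5  -4/5  -1/5 ]
R3 <- R3 - (-1)*R1:  [  0  -4   1  -6 ]
R3 <- R3 - (-20/17)*R2:  [       0        0     1/17  -106/17 ]
Row echelon form:
[ 5    -2    -1  |        1 ]
[ 0  17/5  -4/5  |     -1/5 ]
[ 0     0  1/17  |  -106/17 ]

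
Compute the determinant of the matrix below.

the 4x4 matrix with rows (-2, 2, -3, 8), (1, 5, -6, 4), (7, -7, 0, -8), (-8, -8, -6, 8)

det(A) = -3696

Forward elimination:
R2 <- R2 - (-1/2)*R1:  [     0      6  -15/2      8 ]
R3 <- R3 - (-7/2)*R1:  [     0      0  -21/2     20 ]
R4 <- R4 - (4)*R1:  [   0  -16    6  -24 ]
R4 <- R4 - (-8/3)*R2:  [    0     0   -14  -8/3 ]
R4 <- R4 - (4/3)*R3:  [     0      0      0  -88/3 ]
Upper-triangular form:
[ -2  2     -3      8 ]
[  0  6  -15/2      8 ]
[  0  0  -21/2     20 ]
[  0  0      0  -88/3 ]
det(A) = (-1)^0 * (-2) * (6) * (-21/2) * (-88/3) = -3696  (0 row swaps -> sign +1)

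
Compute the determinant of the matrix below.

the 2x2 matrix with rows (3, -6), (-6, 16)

det(A) = 12

Forward elimination:
R2 <- R2 - (-2)*R1:  [ 0  4 ]
Upper-triangular form:
[ 3  -6 ]
[ 0   4 ]
det(A) = (-1)^0 * (3) * (4) = 12  (0 row swaps -> sign +1)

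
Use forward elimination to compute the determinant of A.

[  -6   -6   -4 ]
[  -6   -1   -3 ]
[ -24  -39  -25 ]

det(A) = 180

Forward elimination:
R2 <- R2 - (1)*R1:  [ 0  5  1 ]
R3 <- R3 - (4)*R1:  [   0  -15   -9 ]
R3 <- R3 - (-3)*R2:  [  0   0  -6 ]
Upper-triangular form:
[ -6  -6  -4 ]
[  0   5   1 ]
[  0   0  -6 ]
det(A) = (-1)^0 * (-6) * (5) * (-6) = 180  (0 row swaps -> sign +1)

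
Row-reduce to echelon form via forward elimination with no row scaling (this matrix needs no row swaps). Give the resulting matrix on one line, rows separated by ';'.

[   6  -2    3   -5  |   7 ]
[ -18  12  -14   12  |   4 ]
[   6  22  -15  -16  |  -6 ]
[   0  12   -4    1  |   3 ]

REF = [6 -2 3 -5 7; 0 6 -5 -3 25; 0 0 2 1 -113; 0 0 0 4 292]

Forward elimination:
R2 <- R2 - (-3)*R1:  [  0   6  -5  -3  25 ]
R3 <- R3 - (1)*R1:  [   0   24  -18  -11  -13 ]
R3 <- R3 - (4)*R2:  [    0     0     2     1  -113 ]
R4 <- R4 - (2)*R2:  [   0    0    6    7  -47 ]
R4 <- R4 - (3)*R3:  [   0    0    0    4  292 ]
Row echelon form:
[ 6  -2   3  -5  |     7 ]
[ 0   6  -5  -3  |    25 ]
[ 0   0   2   1  |  -113 ]
[ 0   0   0   4  |   292 ]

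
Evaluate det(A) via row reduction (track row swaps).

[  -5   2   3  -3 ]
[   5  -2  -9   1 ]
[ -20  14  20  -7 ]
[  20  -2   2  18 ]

Forward elimination:
R2 <- R2 - (-1)*R1:  [  0   0  -6  -2 ]
R3 <- R3 - (4)*R1:  [ 0  6  8  5 ]
R4 <- R4 - (-4)*R1:  [  0   6  14   6 ]
R2 <-> R3   (pivot in column 2 was zero)
[ -5  2   3  -3 ]
[  0  6   8   5 ]
[  0  0  -6  -2 ]
[  0  6  14   6 ]
R4 <- R4 - (1)*R2:  [ 0  0  6  1 ]
R4 <- R4 - (-1)*R3:  [  0   0   0  -1 ]
Upper-triangular form:
[ -5  2   3  -3 ]
[  0  6   8   5 ]
[  0  0  -6  -2 ]
[  0  0   0  -1 ]
det(A) = (-1)^1 * (-5) * (6) * (-6) * (-1) = 180  (1 row swap -> sign -1)

det(A) = 180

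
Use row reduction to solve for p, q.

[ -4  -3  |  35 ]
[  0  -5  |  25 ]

(-5, -5)

Forward elimination on [A|b]:
Row echelon form:
[ -4  -3  |  35 ]
[  0  -5  |  25 ]
Back-substitution:
q = (25) / -5 = -5
p = (35 - (-3)*(-5)) / -4 = -5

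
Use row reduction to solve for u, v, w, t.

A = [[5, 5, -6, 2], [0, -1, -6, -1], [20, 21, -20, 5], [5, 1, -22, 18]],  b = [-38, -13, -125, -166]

(-2, 0, 3, -5)

Forward elimination on [A|b]:
R3 <- R3 - (4)*R1:  [  0   1   4  -3  27 ]
R4 <- R4 - (1)*R1:  [    0    -4   -16    16  -128 ]
R3 <- R3 - (-1)*R2:  [  0   0  -2  -4  14 ]
R4 <- R4 - (4)*R2:  [   0    0    8   20  -76 ]
R4 <- R4 - (-4)*R3:  [   0    0    0    4  -20 ]
Row echelon form:
[ 5   5  -6   2  |  -38 ]
[ 0  -1  -6  -1  |  -13 ]
[ 0   0  -2  -4  |   14 ]
[ 0   0   0   4  |  -20 ]
Back-substitution:
t = (-20) / 4 = -5
w = (14 - (-4)*(-5)) / -2 = 3
v = (-13 - (-6)*(3) - (-1)*(-5)) / -1 = 0
u = (-38 - (5)*(0) - (-6)*(3) - (2)*(-5)) / 5 = -2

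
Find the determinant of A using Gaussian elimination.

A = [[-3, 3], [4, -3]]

Forward elimination:
R2 <- R2 - (-4/3)*R1:  [ 0  1 ]
Upper-triangular form:
[ -3  3 ]
[  0  1 ]
det(A) = (-1)^0 * (-3) * (1) = -3  (0 row swaps -> sign +1)

det(A) = -3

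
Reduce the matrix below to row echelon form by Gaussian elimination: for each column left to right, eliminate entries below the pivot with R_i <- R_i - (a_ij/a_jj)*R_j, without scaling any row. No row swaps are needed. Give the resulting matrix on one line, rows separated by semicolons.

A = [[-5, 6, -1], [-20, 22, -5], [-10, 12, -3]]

Forward elimination:
R2 <- R2 - (4)*R1:  [  0  -2  -1 ]
R3 <- R3 - (2)*R1:  [  0   0  -1 ]
Row echelon form:
[ -5   6  -1 ]
[  0  -2  -1 ]
[  0   0  -1 ]

REF = [-5 6 -1; 0 -2 -1; 0 0 -1]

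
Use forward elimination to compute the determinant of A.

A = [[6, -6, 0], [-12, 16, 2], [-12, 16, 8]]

Forward elimination:
R2 <- R2 - (-2)*R1:  [ 0  4  2 ]
R3 <- R3 - (-2)*R1:  [ 0  4  8 ]
R3 <- R3 - (1)*R2:  [ 0  0  6 ]
Upper-triangular form:
[ 6  -6  0 ]
[ 0   4  2 ]
[ 0   0  6 ]
det(A) = (-1)^0 * (6) * (4) * (6) = 144  (0 row swaps -> sign +1)

det(A) = 144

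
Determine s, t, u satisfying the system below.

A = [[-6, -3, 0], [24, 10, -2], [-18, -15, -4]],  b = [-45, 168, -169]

(5, 5, 1)

Forward elimination on [A|b]:
R2 <- R2 - (-4)*R1:  [   0   -2   -2  -12 ]
R3 <- R3 - (3)*R1:  [   0   -6   -4  -34 ]
R3 <- R3 - (3)*R2:  [ 0  0  2  2 ]
Row echelon form:
[ -6  -3   0  |  -45 ]
[  0  -2  -2  |  -12 ]
[  0   0   2  |    2 ]
Back-substitution:
u = (2) / 2 = 1
t = (-12 - (-2)*(1)) / -2 = 5
s = (-45 - (-3)*(5)) / -6 = 5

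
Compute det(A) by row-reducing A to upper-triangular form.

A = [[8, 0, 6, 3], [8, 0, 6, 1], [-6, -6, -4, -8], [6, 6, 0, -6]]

Forward elimination:
R2 <- R2 - (1)*R1:  [  0   0   0  -2 ]
R3 <- R3 - (-3/4)*R1:  [     0     -6    1/2  -23/4 ]
R4 <- R4 - (3/4)*R1:  [     0      6   -9/2  -33/4 ]
R2 <-> R3   (pivot in column 2 was zero)
[ 8   0     6      3 ]
[ 0  -6   1/2  -23/4 ]
[ 0   0     0     -2 ]
[ 0   6  -9/2  -33/4 ]
R4 <- R4 - (-1)*R2:  [   0    0   -4  -14 ]
R3 <-> R4   (pivot in column 3 was zero)
[ 8   0    6      3 ]
[ 0  -6  1/2  -23/4 ]
[ 0   0   -4    -14 ]
[ 0   0    0     -2 ]
Upper-triangular form:
[ 8   0    6      3 ]
[ 0  -6  1/2  -23/4 ]
[ 0   0   -4    -14 ]
[ 0   0    0     -2 ]
det(A) = (-1)^2 * (8) * (-6) * (-4) * (-2) = -384  (2 row swaps -> sign +1)

det(A) = -384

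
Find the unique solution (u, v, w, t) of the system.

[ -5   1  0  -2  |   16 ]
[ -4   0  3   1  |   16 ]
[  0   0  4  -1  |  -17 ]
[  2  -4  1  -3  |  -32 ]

(-5, 1, -3, 5)

Forward elimination on [A|b]:
R2 <- R2 - (4/5)*R1:  [    0  -4/5     3  13/5  16/5 ]
R4 <- R4 - (-2/5)*R1:  [      0   -18/5       1   -19/5  -128/5 ]
R4 <- R4 - (9/2)*R2:  [     0      0  -25/2  -31/2    -40 ]
R4 <- R4 - (-25/8)*R3:  [      0       0       0  -149/8  -745/8 ]
Row echelon form:
[ -5     1  0      -2  |      16 ]
[  0  -4/5  3    13/5  |    16/5 ]
[  0     0  4      -1  |     -17 ]
[  0     0  0  -149/8  |  -745/8 ]
Back-substitution:
t = (-745/8) / (-149/8) = 5
w = (-17 - (-1)*(5)) / 4 = -3
v = (16/5 - (3)*(-3) - (13/5)*(5)) / (-4/5) = 1
u = (16 - (1)*(1) - (-2)*(5)) / -5 = -5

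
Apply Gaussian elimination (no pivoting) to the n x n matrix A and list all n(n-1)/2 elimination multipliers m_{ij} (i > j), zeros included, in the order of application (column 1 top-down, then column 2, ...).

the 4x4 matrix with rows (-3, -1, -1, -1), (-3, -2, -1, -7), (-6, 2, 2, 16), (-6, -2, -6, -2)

Forward elimination:
R2 <- R2 - (1)*R1:  [  0  -1   0  -6 ]
R3 <- R3 - (2)*R1:  [  0   4   4  18 ]
R4 <- R4 - (2)*R1:  [  0   0  -4   0 ]
R3 <- R3 - (-4)*R2:  [  0   0   4  -6 ]
R4: entry in column 2 is already 0 -> m_{42} = 0 (no row operation needed)
R4 <- R4 - (-1)*R3:  [  0   0   0  -6 ]
Multipliers (in order of application): m_{21} = 1, m_{31} = 2, m_{41} = 2, m_{32} = -4, m_{42} = 0, m_{43} = -1

multipliers: 1, 2, 2, -4, 0, -1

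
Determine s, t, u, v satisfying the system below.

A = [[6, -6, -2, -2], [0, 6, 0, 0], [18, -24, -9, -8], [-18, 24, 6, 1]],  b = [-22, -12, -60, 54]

(-5, -2, 2, 0)

Forward elimination on [A|b]:
R3 <- R3 - (3)*R1:  [  0  -6  -3  -2   6 ]
R4 <- R4 - (-3)*R1:  [   0    6    0   -5  -12 ]
R3 <- R3 - (-1)*R2:  [  0   0  -3  -2  -6 ]
R4 <- R4 - (1)*R2:  [  0   0   0  -5   0 ]
Row echelon form:
[ 6  -6  -2  -2  |  -22 ]
[ 0   6   0   0  |  -12 ]
[ 0   0  -3  -2  |   -6 ]
[ 0   0   0  -5  |    0 ]
Back-substitution:
v = (0) / -5 = 0
u = (-6 - (-2)*(0)) / -3 = 2
t = (-12) / 6 = -2
s = (-22 - (-6)*(-2) - (-2)*(2) - (-2)*(0)) / 6 = -5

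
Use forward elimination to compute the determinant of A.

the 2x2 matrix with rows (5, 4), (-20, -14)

Forward elimination:
R2 <- R2 - (-4)*R1:  [ 0  2 ]
Upper-triangular form:
[ 5  4 ]
[ 0  2 ]
det(A) = (-1)^0 * (5) * (2) = 10  (0 row swaps -> sign +1)

det(A) = 10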